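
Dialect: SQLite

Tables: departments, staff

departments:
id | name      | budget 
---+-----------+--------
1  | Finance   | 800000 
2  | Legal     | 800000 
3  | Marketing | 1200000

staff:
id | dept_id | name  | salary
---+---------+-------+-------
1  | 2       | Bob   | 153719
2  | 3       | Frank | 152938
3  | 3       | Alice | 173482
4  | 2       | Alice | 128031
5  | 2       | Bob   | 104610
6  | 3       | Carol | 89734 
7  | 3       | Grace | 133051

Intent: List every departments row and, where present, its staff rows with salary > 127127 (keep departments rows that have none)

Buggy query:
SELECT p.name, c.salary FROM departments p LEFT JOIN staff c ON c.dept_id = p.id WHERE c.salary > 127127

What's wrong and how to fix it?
Bug: A WHERE condition on the right-hand table after LEFT JOIN drops unmatched parents

Fix: Put 'c.salary > 127127' in the JOIN's ON clause instead of WHERE

Corrected query:
SELECT p.name, c.salary FROM departments p LEFT JOIN staff c ON c.dept_id = p.id AND c.salary > 127127

Result:
name      | salary
----------+-------
Finance   | NULL  
Legal     | 128031
Legal     | 153719
Marketing | 133051
Marketing | 152938
Marketing | 173482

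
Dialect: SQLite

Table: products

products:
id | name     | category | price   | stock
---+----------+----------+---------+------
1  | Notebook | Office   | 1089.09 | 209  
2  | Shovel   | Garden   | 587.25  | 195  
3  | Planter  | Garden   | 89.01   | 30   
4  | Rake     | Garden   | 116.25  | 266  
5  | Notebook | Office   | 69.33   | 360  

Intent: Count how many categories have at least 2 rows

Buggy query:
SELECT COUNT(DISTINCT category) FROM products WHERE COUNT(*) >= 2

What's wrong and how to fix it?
Bug: WHERE filters individual rows, not groups, so a group-level COUNT is invalid there

Fix: Group first with HAVING COUNT(*) >= 2, then COUNT the resulting groups

Corrected query:
SELECT COUNT(*) FROM (SELECT category FROM products GROUP BY category HAVING COUNT(*) >= 2)

Result:
COUNT(*)
--------
2       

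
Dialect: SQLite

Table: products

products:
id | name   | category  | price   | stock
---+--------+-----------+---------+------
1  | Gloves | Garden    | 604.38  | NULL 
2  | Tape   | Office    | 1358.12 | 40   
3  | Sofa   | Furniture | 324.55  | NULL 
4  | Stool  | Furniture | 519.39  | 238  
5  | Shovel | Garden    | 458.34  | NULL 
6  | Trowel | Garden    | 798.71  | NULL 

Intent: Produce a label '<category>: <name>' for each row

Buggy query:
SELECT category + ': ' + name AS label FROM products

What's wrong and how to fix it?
Bug: SQLite uses || for string concatenation; + coerces text to numbers (yielding 0)

Fix: Use the || operator for string concatenation

Corrected query:
SELECT category || ': ' || name AS label FROM products

Result:
label           
----------------
Garden: Gloves  
Office: Tape    
Furniture: Sofa 
Furniture: Stool
Garden: Shovel  
Garden: Trowel  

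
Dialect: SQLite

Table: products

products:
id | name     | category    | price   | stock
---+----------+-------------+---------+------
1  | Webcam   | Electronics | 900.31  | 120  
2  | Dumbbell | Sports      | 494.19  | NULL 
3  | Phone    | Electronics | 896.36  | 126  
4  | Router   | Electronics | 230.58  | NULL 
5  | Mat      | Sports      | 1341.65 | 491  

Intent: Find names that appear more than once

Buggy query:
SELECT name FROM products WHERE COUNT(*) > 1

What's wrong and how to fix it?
Bug: COUNT(*) is an aggregate and cannot be used in WHERE

Fix: Group first, then use HAVING for the count condition

Corrected query:
SELECT name FROM products GROUP BY name HAVING COUNT(*) > 1

Result:
(no rows)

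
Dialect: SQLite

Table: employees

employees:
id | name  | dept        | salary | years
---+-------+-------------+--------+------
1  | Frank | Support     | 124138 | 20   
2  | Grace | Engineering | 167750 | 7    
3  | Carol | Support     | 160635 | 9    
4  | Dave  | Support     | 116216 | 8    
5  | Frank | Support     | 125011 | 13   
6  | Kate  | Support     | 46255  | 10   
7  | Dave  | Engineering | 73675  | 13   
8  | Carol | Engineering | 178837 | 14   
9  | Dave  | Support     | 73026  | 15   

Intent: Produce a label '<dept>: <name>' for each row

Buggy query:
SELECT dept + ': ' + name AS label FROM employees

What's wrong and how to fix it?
Bug: '+' is numeric addition; on text columns SQLite converts them to 0 instead of concatenating

Fix: Replace + with || to concatenate text

Corrected query:
SELECT dept || ': ' || name AS label FROM employees

Result:
label             
------------------
Support: Frank    
Engineering: Grace
Support: Carol    
Support: Dave     
Support: Frank    
Support: Kate     
Engineering: Dave 
Engineering: Carol
Support: Dave     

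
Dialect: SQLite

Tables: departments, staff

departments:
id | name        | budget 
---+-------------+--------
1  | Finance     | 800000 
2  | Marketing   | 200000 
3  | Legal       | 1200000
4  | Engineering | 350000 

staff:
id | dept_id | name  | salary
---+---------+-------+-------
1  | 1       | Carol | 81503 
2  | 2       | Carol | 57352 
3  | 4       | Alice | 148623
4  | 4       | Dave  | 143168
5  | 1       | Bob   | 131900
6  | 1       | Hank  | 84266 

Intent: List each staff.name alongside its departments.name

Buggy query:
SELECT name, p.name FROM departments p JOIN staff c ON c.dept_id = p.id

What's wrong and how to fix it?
Bug: Both tables have a 'name' column; the unqualified reference is ambiguous

Fix: Prefix ambiguous columns with the table alias

Corrected query:
SELECT c.name, p.name FROM departments p JOIN staff c ON c.dept_id = p.id

Result:
name  | name       
------+------------
Carol | Finance    
Carol | Marketing  
Alice | Engineering
Dave  | Engineering
Bob   | Finance    
Hank  | Finance    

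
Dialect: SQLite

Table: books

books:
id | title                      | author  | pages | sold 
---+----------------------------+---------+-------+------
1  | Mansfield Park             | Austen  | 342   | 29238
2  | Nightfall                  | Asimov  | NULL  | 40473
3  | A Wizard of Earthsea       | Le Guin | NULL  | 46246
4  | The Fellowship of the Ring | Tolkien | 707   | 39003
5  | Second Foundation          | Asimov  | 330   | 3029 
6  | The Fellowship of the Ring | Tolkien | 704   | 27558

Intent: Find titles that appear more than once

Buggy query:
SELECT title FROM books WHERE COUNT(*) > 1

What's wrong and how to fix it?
Bug: WHERE can't reference COUNT(*); aggregates are computed after WHERE

Fix: Group first, then use HAVING for the count condition

Corrected query:
SELECT title FROM books GROUP BY title HAVING COUNT(*) > 1

Result:
title                     
--------------------------
The Fellowship of the Ring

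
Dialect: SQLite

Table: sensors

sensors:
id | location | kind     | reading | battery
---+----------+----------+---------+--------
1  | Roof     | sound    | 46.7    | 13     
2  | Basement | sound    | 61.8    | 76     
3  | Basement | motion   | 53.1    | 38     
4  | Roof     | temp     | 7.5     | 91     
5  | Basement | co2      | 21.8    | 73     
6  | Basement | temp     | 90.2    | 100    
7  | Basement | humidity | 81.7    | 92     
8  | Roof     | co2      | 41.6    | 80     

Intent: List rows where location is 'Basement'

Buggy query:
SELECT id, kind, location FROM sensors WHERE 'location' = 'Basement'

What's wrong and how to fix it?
Bug: 'location' in single quotes is a string literal, not the column; the comparison is literal-vs-literal and never true

Fix: Reference the column as location without single quotes

Corrected query:
SELECT id, kind, location FROM sensors WHERE location = 'Basement'

Result:
id | kind     | location
---+----------+---------
2  | sound    | Basement
3  | motion   | Basement
5  | co2      | Basement
6  | temp     | Basement
7  | humidity | Basement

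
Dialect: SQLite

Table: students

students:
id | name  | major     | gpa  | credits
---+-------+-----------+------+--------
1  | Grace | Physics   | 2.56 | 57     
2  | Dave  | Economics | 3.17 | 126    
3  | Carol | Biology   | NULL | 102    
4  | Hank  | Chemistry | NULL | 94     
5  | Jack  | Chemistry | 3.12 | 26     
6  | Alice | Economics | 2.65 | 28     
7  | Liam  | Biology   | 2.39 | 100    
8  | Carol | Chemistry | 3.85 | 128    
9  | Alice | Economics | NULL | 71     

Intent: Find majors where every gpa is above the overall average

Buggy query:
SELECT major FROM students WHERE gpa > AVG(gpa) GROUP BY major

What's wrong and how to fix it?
Bug: WHERE evaluates per row before aggregation, so AVG() is unavailable

Fix: Use a subquery for AVG and a HAVING MIN(...) filter so the condition holds for every row in the group

Corrected query:
SELECT major FROM students GROUP BY major HAVING MIN(gpa) > (SELECT AVG(gpa) FROM students)

Result:
major    
---------
Chemistry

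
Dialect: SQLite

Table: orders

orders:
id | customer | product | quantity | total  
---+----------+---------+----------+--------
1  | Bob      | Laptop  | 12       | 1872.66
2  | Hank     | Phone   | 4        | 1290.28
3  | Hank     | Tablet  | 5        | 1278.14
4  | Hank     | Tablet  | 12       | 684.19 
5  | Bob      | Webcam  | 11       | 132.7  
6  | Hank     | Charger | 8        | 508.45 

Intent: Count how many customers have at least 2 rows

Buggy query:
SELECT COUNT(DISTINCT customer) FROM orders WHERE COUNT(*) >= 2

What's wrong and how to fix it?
Bug: WHERE filters individual rows, not groups, so a group-level COUNT is invalid there

Fix: Group first with HAVING COUNT(*) >= 2, then COUNT the resulting groups

Corrected query:
SELECT COUNT(*) FROM (SELECT customer FROM orders GROUP BY customer HAVING COUNT(*) >= 2)

Result:
COUNT(*)
--------
2       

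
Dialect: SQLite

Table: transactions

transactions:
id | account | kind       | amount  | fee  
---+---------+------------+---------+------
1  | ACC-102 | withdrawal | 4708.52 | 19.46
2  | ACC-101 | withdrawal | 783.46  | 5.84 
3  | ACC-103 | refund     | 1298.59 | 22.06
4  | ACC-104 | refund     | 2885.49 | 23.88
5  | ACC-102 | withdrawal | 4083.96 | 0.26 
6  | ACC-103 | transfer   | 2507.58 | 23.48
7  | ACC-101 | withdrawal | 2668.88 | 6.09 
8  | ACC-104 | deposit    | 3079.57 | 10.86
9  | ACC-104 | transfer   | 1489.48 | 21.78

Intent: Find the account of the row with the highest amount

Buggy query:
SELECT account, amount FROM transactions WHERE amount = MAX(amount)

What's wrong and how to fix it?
Bug: WHERE is evaluated per row; an aggregate over the whole table isn't defined there

Fix: Wrap MAX in a scalar subquery so WHERE compares against a single value

Corrected query:
SELECT account, amount FROM transactions WHERE amount = (SELECT MAX(amount) FROM transactions)

Result:
account | amount 
--------+--------
ACC-102 | 4708.52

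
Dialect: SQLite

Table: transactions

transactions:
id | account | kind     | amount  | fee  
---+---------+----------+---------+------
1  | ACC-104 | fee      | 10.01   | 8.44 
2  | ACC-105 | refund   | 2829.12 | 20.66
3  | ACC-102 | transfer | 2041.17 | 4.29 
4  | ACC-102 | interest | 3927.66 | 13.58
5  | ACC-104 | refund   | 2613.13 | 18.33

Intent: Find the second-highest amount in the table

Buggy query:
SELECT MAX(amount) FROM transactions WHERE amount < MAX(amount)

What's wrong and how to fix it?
Bug: The inner MAX is an aggregate inside WHERE, which is not allowed

Fix: Put the inner MAX in a scalar subquery

Corrected query:
SELECT MAX(amount) FROM transactions WHERE amount < (SELECT MAX(amount) FROM transactions)

Result:
MAX(amount)
-----------
2829.12    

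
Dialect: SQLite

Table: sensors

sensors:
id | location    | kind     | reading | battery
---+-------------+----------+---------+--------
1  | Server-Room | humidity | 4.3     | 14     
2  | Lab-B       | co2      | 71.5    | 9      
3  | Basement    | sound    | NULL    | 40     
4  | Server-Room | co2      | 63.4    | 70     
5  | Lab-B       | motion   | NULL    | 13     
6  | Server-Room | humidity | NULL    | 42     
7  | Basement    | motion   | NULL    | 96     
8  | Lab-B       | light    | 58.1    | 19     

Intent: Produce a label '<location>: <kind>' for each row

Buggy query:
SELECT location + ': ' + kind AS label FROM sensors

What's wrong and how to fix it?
Bug: SQLite uses || for string concatenation; + coerces text to numbers (yielding 0)

Fix: Replace + with || to concatenate text

Corrected query:
SELECT location || ': ' || kind AS label FROM sensors

Result:
label                
---------------------
Server-Room: humidity
Lab-B: co2           
Basement: sound      
Server-Room: co2     
Lab-B: motion        
Server-Room: humidity
Basement: motion     
Lab-B: light         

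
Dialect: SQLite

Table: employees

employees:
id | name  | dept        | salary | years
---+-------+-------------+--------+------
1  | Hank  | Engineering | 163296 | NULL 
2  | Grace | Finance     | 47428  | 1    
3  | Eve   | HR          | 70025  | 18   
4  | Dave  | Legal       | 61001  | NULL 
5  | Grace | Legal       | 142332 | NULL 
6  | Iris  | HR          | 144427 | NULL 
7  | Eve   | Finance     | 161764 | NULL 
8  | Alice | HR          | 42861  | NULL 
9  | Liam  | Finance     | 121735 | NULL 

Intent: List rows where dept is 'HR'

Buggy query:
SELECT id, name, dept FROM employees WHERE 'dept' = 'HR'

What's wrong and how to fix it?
Bug: 'dept' in single quotes is a string literal, not the column; the comparison is literal-vs-literal and never true

Fix: Remove the quotes around the column name (or use double quotes for an identifier)

Corrected query:
SELECT id, name, dept FROM employees WHERE dept = 'HR'

Result:
id | name  | dept
---+-------+-----
3  | Eve   | HR  
6  | Iris  | HR  
8  | Alice | HR  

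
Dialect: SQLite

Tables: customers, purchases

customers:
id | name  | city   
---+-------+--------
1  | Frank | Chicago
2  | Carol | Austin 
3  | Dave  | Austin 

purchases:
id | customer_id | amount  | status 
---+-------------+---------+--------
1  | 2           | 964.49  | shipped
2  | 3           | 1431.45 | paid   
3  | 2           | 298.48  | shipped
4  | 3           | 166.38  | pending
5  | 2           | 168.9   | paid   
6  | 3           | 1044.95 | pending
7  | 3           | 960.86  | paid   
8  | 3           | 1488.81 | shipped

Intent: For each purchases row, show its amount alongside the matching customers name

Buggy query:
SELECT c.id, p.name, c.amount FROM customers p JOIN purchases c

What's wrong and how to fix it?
Bug: Missing join condition: each purchases row is matched to all customers rows instead of just its own

Fix: Add ON c.customer_id = p.id to the JOIN

Corrected query:
SELECT c.id, p.name, c.amount FROM customers p JOIN purchases c ON c.customer_id = p.id

Result:
id | name  | amount 
---+-------+--------
1  | Carol | 964.49 
2  | Dave  | 1431.45
3  | Carol | 298.48 
4  | Dave  | 166.38 
5  | Carol | 168.9  
6  | Dave  | 1044.95
7  | Dave  | 960.86 
8  | Dave  | 1488.81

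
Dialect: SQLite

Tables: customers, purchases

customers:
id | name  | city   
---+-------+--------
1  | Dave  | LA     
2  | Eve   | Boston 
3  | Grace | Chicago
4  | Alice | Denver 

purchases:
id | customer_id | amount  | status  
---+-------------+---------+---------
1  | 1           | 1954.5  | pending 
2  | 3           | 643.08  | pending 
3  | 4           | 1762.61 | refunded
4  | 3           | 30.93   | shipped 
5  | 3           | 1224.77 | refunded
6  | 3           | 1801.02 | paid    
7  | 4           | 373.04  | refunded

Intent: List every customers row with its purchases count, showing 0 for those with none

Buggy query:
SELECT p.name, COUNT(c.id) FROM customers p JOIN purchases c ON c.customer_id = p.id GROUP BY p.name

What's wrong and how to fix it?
Bug: INNER JOIN drops customers rows that have no matching purchases rows

Fix: Switch to LEFT JOIN to retain unmatched parent rows

Corrected query:
SELECT p.name, COUNT(c.id) FROM customers p LEFT JOIN purchases c ON c.customer_id = p.id GROUP BY p.name

Result:
name  | COUNT(c.id)
------+------------
Alice | 2          
Dave  | 1          
Eve   | 0          
Grace | 4          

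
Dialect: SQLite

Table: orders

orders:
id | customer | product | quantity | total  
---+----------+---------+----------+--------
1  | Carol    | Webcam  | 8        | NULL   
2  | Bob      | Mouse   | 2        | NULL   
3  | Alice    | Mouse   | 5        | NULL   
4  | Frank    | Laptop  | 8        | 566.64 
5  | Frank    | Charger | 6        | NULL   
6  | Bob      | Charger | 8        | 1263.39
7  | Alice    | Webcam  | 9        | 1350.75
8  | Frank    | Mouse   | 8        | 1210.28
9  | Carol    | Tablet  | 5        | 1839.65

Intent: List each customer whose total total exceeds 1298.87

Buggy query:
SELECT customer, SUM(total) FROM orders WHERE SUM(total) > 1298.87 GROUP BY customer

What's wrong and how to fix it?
Bug: Aggregate functions cannot appear in a WHERE clause

Fix: Use HAVING (which filters groups after aggregation) instead of WHERE

Corrected query:
SELECT customer, SUM(total) FROM orders GROUP BY customer HAVING SUM(total) > 1298.87

Result:
customer | SUM(total)
---------+-----------
Alice    | 1350.75   
Carol    | 1839.65   
Frank    | 1776.92   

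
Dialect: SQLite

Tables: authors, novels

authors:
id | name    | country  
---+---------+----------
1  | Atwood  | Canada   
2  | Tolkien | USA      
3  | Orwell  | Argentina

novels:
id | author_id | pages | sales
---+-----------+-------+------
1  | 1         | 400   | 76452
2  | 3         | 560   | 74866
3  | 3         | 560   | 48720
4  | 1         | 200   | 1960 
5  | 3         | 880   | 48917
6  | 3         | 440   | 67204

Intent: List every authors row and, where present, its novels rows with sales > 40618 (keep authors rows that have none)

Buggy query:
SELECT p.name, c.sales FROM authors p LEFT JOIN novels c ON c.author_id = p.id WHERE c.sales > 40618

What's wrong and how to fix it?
Bug: A WHERE condition on the right-hand table after LEFT JOIN drops unmatched parents

Fix: Put 'c.sales > 40618' in the JOIN's ON clause instead of WHERE

Corrected query:
SELECT p.name, c.sales FROM authors p LEFT JOIN novels c ON c.author_id = p.id AND c.sales > 40618

Result:
name    | sales
--------+------
Atwood  | 76452
Tolkien | NULL 
Orwell  | 48720
Orwell  | 48917
Orwell  | 67204
Orwell  | 74866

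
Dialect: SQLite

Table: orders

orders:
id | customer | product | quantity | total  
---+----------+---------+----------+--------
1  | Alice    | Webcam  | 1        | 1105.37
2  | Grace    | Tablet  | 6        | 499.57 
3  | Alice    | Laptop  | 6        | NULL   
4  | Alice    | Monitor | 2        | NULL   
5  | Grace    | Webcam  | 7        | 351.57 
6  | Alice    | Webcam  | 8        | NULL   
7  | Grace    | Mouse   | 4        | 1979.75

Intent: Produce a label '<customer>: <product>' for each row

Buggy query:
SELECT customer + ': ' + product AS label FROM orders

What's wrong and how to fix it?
Bug: SQLite uses || for string concatenation; + coerces text to numbers (yielding 0)

Fix: Replace + with || to concatenate text

Corrected query:
SELECT customer || ': ' || product AS label FROM orders

Result:
label         
--------------
Alice: Webcam 
Grace: Tablet 
Alice: Laptop 
Alice: Monitor
Grace: Webcam 
Alice: Webcam 
Grace: Mouse  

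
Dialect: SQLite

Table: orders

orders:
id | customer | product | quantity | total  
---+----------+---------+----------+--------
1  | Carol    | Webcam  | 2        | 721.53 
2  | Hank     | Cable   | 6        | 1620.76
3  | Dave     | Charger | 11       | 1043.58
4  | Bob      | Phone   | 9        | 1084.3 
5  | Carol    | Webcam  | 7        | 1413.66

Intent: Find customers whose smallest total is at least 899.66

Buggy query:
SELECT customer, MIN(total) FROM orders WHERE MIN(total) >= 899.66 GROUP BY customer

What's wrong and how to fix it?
Bug: Aggregates like MIN are computed per group after WHERE runs

Fix: Use HAVING for the per-group MIN condition

Corrected query:
SELECT customer, MIN(total) FROM orders GROUP BY customer HAVING MIN(total) >= 899.66

Result:
customer | MIN(total)
---------+-----------
Bob      | 1084.3    
Dave     | 1043.58   
Hank     | 1620.76   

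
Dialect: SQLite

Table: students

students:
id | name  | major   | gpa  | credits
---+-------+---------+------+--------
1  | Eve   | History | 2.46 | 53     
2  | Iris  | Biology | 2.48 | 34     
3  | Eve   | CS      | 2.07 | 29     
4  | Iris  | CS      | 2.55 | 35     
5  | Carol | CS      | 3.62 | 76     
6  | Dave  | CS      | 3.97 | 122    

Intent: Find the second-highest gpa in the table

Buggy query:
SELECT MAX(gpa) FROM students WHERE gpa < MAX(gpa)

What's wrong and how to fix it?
Bug: The inner MAX is an aggregate inside WHERE, which is not allowed

Fix: Put the inner MAX in a scalar subquery

Corrected query:
SELECT MAX(gpa) FROM students WHERE gpa < (SELECT MAX(gpa) FROM students)

Result:
MAX(gpa)
--------
3.62    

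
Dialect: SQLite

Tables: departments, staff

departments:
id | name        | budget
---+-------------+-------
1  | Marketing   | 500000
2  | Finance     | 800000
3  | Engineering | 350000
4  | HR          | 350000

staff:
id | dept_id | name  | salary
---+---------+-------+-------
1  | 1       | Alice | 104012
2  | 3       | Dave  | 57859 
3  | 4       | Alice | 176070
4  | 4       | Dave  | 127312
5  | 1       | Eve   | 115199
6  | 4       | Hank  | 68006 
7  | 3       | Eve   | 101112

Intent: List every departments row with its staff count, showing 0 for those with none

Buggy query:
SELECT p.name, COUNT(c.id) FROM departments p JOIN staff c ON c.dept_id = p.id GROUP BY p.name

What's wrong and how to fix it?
Bug: An inner join excludes parents with zero children

Fix: Switch to LEFT JOIN to retain unmatched parent rows

Corrected query:
SELECT p.name, COUNT(c.id) FROM departments p LEFT JOIN staff c ON c.dept_id = p.id GROUP BY p.name

Result:
name        | COUNT(c.id)
------------+------------
Engineering | 2          
Finance     | 0          
HR          | 3          
Marketing   | 2          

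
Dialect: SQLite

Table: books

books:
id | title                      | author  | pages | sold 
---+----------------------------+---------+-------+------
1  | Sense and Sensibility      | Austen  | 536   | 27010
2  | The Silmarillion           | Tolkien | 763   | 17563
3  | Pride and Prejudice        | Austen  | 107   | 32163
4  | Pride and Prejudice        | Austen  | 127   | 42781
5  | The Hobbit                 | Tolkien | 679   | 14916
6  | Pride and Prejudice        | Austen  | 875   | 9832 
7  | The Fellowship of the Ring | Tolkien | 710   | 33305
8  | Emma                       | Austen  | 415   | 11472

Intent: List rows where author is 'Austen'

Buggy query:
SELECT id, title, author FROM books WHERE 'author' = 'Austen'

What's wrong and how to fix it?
Bug: Single quotes denote string literals in SQL; the column name is being compared as a constant string

Fix: Remove the quotes around the column name (or use double quotes for an identifier)

Corrected query:
SELECT id, title, author FROM books WHERE author = 'Austen'

Result:
id | title                 | author
---+-----------------------+-------
1  | Sense and Sensibility | Austen
3  | Pride and Prejudice   | Austen
4  | Pride and Prejudice   | Austen
6  | Pride and Prejudice   | Austen
8  | Emma                  | Austen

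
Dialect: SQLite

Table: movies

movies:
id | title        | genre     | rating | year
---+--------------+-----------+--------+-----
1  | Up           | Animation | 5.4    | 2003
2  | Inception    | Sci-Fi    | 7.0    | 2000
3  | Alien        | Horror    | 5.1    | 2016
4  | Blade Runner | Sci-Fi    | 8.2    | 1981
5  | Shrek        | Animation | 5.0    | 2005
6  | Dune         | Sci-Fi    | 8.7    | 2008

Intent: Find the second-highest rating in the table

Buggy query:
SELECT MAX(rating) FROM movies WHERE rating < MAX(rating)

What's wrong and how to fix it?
Bug: The inner MAX is an aggregate inside WHERE, which is not allowed

Fix: Compute the overall MAX in a subquery, then take MAX of rows below it

Corrected query:
SELECT MAX(rating) FROM movies WHERE rating < (SELECT MAX(rating) FROM movies)

Result:
MAX(rating)
-----------
8.2        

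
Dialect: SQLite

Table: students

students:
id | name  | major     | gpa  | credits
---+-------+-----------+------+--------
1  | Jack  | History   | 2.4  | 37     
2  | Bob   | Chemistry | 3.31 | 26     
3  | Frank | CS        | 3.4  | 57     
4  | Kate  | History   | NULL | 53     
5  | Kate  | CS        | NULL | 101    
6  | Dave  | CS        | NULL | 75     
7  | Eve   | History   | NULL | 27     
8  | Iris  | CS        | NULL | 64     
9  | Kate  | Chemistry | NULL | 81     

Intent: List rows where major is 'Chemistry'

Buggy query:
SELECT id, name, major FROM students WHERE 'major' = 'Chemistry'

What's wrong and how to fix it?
Bug: Single quotes denote string literals in SQL; the column name is being compared as a constant string

Fix: Remove the quotes around the column name (or use double quotes for an identifier)

Corrected query:
SELECT id, name, major FROM students WHERE major = 'Chemistry'

Result:
id | name | major    
---+------+----------
2  | Bob  | Chemistry
9  | Kate | Chemistry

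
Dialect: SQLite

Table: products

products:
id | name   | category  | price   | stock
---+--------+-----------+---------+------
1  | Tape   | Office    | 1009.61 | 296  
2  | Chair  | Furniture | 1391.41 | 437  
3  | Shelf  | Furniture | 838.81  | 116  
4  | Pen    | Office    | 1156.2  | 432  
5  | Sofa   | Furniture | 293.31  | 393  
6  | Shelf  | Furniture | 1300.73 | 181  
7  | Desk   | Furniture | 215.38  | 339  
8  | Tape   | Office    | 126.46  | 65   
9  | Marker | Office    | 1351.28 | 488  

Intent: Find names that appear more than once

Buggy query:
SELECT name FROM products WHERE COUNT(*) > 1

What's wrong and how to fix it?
Bug: COUNT(*) is an aggregate and cannot be used in WHERE

Fix: Group first, then use HAVING for the count condition

Corrected query:
SELECT name FROM products GROUP BY name HAVING COUNT(*) > 1

Result:
name 
-----
Shelf
Tape 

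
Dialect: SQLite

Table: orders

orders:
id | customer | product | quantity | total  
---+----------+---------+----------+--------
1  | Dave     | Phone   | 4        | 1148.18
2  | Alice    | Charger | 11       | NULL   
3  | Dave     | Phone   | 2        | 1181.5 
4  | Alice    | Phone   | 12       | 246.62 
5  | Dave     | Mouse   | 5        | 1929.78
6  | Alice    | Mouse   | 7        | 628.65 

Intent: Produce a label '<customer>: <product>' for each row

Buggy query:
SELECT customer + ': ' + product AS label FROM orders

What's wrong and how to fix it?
Bug: SQLite uses || for string concatenation; + coerces text to numbers (yielding 0)

Fix: Replace + with || to concatenate text

Corrected query:
SELECT customer || ': ' || product AS label FROM orders

Result:
label         
--------------
Dave: Phone   
Alice: Charger
Dave: Phone   
Alice: Phone  
Dave: Mouse   
Alice: Mouse  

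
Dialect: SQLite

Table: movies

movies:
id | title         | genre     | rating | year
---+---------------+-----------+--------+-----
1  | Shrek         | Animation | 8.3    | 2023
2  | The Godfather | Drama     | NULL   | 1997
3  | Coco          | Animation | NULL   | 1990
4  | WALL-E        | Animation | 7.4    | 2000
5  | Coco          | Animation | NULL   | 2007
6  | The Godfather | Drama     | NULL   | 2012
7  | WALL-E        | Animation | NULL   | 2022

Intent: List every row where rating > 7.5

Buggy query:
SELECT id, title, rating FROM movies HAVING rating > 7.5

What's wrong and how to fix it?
Bug: HAVING filters the output of aggregation, but this query has no GROUP BY and no aggregate functions, so SQLite rejects it (HAVING clause on a non-aggregate query); the condition here is per row

Fix: Use WHERE for row-level filtering

Corrected query:
SELECT id, title, rating FROM movies WHERE rating > 7.5

Result:
id | title | rating
---+-------+-------
1  | Shrek | 8.3   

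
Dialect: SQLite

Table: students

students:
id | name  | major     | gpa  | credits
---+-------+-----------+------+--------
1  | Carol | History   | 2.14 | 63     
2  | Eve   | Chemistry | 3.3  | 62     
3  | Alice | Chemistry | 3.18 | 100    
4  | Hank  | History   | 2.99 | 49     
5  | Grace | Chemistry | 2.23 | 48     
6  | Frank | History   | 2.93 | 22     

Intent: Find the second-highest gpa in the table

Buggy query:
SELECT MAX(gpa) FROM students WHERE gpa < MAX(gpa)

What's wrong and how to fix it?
Bug: MAX(gpa) on the right of the comparison is an aggregate-in-WHERE error

Fix: Compute the overall MAX in a subquery, then take MAX of rows below it

Corrected query:
SELECT MAX(gpa) FROM students WHERE gpa < (SELECT MAX(gpa) FROM students)

Result:
MAX(gpa)
--------
3.18    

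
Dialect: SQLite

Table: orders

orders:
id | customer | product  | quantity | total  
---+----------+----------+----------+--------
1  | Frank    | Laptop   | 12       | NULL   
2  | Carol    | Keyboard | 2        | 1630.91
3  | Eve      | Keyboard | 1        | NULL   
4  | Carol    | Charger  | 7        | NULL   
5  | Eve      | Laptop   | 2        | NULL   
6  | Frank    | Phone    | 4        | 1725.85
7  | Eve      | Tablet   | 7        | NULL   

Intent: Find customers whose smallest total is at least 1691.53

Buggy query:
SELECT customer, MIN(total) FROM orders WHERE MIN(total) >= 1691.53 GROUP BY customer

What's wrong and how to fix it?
Bug: MIN() in WHERE is a misuse of aggregate

Fix: Replace WHERE with HAVING after the GROUP BY

Corrected query:
SELECT customer, MIN(total) FROM orders GROUP BY customer HAVING MIN(total) >= 1691.53

Result:
customer | MIN(total)
---------+-----------
Frank    | 1725.85   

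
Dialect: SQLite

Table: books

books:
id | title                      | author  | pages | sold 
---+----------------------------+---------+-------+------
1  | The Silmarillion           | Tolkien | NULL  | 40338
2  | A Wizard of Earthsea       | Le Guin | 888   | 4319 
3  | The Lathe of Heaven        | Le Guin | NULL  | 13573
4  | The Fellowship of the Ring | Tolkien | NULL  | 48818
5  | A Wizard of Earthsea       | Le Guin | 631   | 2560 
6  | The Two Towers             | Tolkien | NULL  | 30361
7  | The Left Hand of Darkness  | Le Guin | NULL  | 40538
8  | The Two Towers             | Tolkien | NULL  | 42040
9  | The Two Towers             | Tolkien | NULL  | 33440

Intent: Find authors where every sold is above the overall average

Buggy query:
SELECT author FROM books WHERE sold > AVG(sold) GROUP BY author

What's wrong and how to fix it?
Bug: AVG() is an aggregate; it can't sit directly in WHERE

Fix: Use a subquery for AVG and a HAVING MIN(...) filter so the condition holds for every row in the group

Corrected query:
SELECT author FROM books GROUP BY author HAVING MIN(sold) > (SELECT AVG(sold) FROM books)

Result:
author 
-------
Tolkien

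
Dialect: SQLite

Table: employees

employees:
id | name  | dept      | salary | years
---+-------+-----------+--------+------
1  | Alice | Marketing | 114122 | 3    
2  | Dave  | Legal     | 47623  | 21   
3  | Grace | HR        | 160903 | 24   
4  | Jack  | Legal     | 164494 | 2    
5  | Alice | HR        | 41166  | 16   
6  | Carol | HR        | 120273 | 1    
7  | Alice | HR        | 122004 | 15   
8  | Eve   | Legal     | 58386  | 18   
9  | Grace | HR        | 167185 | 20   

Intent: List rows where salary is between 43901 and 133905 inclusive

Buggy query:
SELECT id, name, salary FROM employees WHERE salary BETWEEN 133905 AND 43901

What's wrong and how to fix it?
Bug: BETWEEN expects the lower bound first; with 133905 AND 43901 the range is empty

Fix: Swap the bounds so the smaller value comes first

Corrected query:
SELECT id, name, salary FROM employees WHERE salary BETWEEN 43901 AND 133905

Result:
id | name  | salary
---+-------+-------
1  | Alice | 114122
2  | Dave  | 47623 
6  | Carol | 120273
7  | Alice | 122004
8  | Eve   | 58386 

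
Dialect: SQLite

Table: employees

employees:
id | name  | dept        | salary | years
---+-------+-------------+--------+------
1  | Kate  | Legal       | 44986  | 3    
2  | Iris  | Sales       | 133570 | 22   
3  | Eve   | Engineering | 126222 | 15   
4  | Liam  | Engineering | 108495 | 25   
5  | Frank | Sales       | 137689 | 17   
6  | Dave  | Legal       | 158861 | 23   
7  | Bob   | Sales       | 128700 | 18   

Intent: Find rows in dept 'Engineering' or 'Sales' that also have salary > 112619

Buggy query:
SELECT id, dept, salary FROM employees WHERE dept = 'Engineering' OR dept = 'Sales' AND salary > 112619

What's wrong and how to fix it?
Bug: Without parentheses, AND is evaluated before OR, so the salary filter only applies to the 'Sales' branch

Fix: Add parentheses around the OR so the AND applies to both alternatives

Corrected query:
SELECT id, dept, salary FROM employees WHERE (dept = 'Engineering' OR dept = 'Sales') AND salary > 112619

Result:
id | dept        | salary
---+-------------+-------
2  | Sales       | 133570
3  | Engineering | 126222
5  | Sales       | 137689
7  | Sales       | 128700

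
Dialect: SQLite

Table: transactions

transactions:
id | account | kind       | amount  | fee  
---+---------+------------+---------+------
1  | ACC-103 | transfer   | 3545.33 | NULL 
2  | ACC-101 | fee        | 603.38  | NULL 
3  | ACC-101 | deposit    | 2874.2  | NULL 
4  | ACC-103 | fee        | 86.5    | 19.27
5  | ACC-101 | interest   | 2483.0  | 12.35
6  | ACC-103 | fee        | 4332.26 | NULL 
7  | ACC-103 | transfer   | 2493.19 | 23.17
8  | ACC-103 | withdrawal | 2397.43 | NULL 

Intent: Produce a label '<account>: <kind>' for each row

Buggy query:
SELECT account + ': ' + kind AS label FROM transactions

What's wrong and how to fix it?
Bug: '+' is numeric addition; on text columns SQLite converts them to 0 instead of concatenating

Fix: Replace + with || to concatenate text

Corrected query:
SELECT account || ': ' || kind AS label FROM transactions

Result:
label              
-------------------
ACC-103: transfer  
ACC-101: fee       
ACC-101: deposit   
ACC-103: fee       
ACC-101: interest  
ACC-103: fee       
ACC-103: transfer  
ACC-103: withdrawal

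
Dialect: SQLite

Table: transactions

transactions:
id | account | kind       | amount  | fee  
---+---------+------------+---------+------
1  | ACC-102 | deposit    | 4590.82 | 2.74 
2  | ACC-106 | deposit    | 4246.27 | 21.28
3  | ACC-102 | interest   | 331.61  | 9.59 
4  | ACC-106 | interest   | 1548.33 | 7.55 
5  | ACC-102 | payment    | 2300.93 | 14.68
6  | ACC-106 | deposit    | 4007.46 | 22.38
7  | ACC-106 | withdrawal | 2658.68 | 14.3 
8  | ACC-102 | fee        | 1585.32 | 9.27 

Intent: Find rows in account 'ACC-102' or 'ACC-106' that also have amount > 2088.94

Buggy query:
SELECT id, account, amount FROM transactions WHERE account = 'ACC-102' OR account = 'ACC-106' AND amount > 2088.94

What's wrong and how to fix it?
Bug: AND binds tighter than OR, so this parses as account = 'ACC-102' OR (account = 'ACC-106' AND amount > 2088.94)

Fix: Group the OR with parentheses (or use IN), then AND the threshold

Corrected query:
SELECT id, account, amount FROM transactions WHERE (account = 'ACC-102' OR account = 'ACC-106') AND amount > 2088.94

Result:
id | account | amount 
---+---------+--------
1  | ACC-102 | 4590.82
2  | ACC-106 | 4246.27
5  | ACC-102 | 2300.93
6  | ACC-106 | 4007.46
7  | ACC-106 | 2658.68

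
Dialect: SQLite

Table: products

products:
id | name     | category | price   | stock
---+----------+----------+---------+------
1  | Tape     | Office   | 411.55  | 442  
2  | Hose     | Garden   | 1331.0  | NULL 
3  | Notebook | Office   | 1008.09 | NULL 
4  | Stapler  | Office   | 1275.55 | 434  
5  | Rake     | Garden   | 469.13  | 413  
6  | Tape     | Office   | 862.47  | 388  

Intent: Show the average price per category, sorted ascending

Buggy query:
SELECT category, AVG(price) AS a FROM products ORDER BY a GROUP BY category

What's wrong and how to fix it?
Bug: GROUP BY must precede ORDER BY

Fix: Move ORDER BY to the end, after GROUP BY

Corrected query:
SELECT category, AVG(price) AS a FROM products GROUP BY category ORDER BY a

Result:
category | a      
---------+--------
Office   | 889.415
Garden   | 900.065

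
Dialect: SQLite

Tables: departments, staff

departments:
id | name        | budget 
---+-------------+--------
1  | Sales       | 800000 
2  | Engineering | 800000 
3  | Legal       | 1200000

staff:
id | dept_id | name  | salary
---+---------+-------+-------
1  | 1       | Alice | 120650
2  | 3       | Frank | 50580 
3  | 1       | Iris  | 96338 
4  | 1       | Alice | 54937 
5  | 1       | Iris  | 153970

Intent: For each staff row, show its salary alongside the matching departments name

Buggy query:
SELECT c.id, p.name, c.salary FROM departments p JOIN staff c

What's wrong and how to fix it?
Bug: JOIN with no ON clause produces a cartesian product; every staff row pairs with every departments row

Fix: Specify the join condition linking the foreign key to the parent id

Corrected query:
SELECT c.id, p.name, c.salary FROM departments p JOIN staff c ON c.dept_id = p.id

Result:
id | name  | salary
---+-------+-------
1  | Sales | 120650
2  | Legal | 50580 
3  | Sales | 96338 
4  | Sales | 54937 
5  | Sales | 153970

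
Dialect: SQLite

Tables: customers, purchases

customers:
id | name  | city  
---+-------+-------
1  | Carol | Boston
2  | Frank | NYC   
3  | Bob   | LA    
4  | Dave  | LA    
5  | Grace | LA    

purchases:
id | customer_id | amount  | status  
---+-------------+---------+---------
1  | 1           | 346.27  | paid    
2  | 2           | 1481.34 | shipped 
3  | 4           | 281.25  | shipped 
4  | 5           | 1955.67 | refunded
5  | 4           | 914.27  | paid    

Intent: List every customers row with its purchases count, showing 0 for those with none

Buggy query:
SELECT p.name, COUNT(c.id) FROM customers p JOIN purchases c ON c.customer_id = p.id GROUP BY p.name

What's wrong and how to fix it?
Bug: An inner join excludes parents with zero children

Fix: Switch to LEFT JOIN to retain unmatched parent rows

Corrected query:
SELECT p.name, COUNT(c.id) FROM customers p LEFT JOIN purchases c ON c.customer_id = p.id GROUP BY p.name

Result:
name  | COUNT(c.id)
------+------------
Bob   | 0          
Carol | 1          
Dave  | 2          
Frank | 1          
Grace | 1          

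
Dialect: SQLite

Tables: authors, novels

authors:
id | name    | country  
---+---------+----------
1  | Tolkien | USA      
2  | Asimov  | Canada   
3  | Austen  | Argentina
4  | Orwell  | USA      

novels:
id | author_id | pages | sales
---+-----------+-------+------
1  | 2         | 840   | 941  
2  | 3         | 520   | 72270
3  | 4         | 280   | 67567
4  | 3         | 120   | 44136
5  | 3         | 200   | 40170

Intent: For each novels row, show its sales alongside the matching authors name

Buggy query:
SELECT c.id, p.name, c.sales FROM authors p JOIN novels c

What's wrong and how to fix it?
Bug: Missing join condition: each novels row is matched to all authors rows instead of just its own

Fix: Specify the join condition linking the foreign key to the parent id

Corrected query:
SELECT c.id, p.name, c.sales FROM authors p JOIN novels c ON c.author_id = p.id

Result:
id | name   | sales
---+--------+------
1  | Asimov | 941  
2  | Austen | 72270
3  | Orwell | 67567
4  | Austen | 44136
5  | Austen | 40170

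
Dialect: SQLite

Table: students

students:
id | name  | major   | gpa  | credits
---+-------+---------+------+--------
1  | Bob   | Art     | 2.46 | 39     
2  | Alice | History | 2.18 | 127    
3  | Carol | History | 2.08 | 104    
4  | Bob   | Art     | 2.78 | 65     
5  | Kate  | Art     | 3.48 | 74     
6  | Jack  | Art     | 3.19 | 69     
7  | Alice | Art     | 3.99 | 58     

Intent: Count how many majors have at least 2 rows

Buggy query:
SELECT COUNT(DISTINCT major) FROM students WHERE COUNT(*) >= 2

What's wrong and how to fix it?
Bug: COUNT(*) cannot appear in WHERE; the per-group count doesn't exist yet

Fix: Group first with HAVING COUNT(*) >= 2, then COUNT the resulting groups

Corrected query:
SELECT COUNT(*) FROM (SELECT major FROM students GROUP BY major HAVING COUNT(*) >= 2)

Result:
COUNT(*)
--------
2       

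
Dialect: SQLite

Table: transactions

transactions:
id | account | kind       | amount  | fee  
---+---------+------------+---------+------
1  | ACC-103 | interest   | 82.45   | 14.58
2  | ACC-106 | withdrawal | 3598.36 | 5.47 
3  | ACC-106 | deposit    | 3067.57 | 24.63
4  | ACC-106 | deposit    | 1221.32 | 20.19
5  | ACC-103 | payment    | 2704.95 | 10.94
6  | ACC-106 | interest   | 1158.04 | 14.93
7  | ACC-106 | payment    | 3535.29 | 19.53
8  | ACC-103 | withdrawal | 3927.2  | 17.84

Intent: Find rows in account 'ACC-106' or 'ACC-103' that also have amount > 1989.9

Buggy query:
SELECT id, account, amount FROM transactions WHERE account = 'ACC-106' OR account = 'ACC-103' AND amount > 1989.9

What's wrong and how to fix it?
Bug: AND binds tighter than OR, so this parses as account = 'ACC-106' OR (account = 'ACC-103' AND amount > 1989.9)

Fix: Add parentheses around the OR so the AND applies to both alternatives

Corrected query:
SELECT id, account, amount FROM transactions WHERE (account = 'ACC-106' OR account = 'ACC-103') AND amount > 1989.9

Result:
id | account | amount 
---+---------+--------
2  | ACC-106 | 3598.36
3  | ACC-106 | 3067.57
5  | ACC-103 | 2704.95
7  | ACC-106 | 3535.29
8  | ACC-103 | 3927.2 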